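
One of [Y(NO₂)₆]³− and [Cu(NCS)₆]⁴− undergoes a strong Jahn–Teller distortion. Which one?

[Y(NO₂)₆]³−: Ligand charges: each nitro (N-bound nitrite) is −1. With an overall charge of −3 the yttrium centre must be in the +3 oxidation state. Yttrium is a group-3 element; Y(III) is therefore d⁰. The d⁰ configuration leaves the e_g set evenly filled (or empty) — no strong Jahn–Teller driving force.
[Cu(NCS)₆]⁴−: Each isothiocyanate is −1; balancing the −4 overall charge requires Cu(II). Cu sits in group 11, so the d-electron count is 11 − 2 = 9. The t₂g⁶e_g³ configuration has an unevenly filled e_g set; the Jahn–Teller theorem predicts a tetragonal distortion (typically axial elongation) to lift the degeneracy.

[Cu(NCS)₆]⁴−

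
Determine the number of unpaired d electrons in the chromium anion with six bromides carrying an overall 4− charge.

4 unpaired electrons

Ligand charges: each bromide is −1. With an overall charge of −4 the chromium centre must be in the +2 oxidation state.
Cr sits in group 6, so the d-electron count is 6 − 2 = 4.
The spin state decides the count: Bromide is a weak-field ligand for a first-row metal, so the complex is high-spin.
An octahedral high-spin d⁴ ion is t₂g³e_g¹, giving 4 unpaired electrons.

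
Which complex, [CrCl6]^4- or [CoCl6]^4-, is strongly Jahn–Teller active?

[CrCl6]^4-: Summing ligand charges against the −4 overall charge gives an oxidation state of +2 for chromium. Cr sits in group 6, so the d-electron count is 6 − 2 = 4. Chloride is a weak-field ligand for a first-row metal, so the complex is high-spin. The t₂g³e_g¹ (high-spin) configuration has an unevenly filled e_g set; the Jahn–Teller theorem predicts a tetragonal distortion (typically axial elongation) to lift the degeneracy.
[CoCl6]^4-: Ligand charges: each chloride is −1. With an overall charge of −4 the cobalt centre must be in the +2 oxidation state. Group 9 minus oxidation state 2 gives a d⁷ configuration. Chloride is a weak-field ligand for a first-row metal, so the complex is high-spin. The d⁷ configuration leaves the e_g set evenly filled (or empty) — no strong Jahn–Teller driving force.

[CrCl6]^4-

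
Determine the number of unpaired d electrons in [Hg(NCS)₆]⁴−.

0

Each isothiocyanate is −1; balancing the −4 overall charge requires Hg(II).
Hg sits in group 12, so the d-electron count is 12 − 2 = 10.
In an octahedral field the d¹⁰ configuration is t₂g⁶e_g⁴, giving 0 unpaired electrons.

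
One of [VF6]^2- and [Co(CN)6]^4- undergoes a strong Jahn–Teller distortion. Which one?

[VF6]^2-: Each fluoride is −1; balancing the −2 overall charge requires V(IV). Group 5 minus oxidation state 4 gives a d¹ configuration. The d¹ configuration leaves the e_g set evenly filled (or empty) — no strong Jahn–Teller driving force.
[Co(CN)6]^4-: Ligand charges: each cyanide is −1. With an overall charge of −4 the cobalt centre must be in the +2 oxidation state. Group 9 minus oxidation state 2 gives a d⁷ configuration. Cyanide is a strong-field ligand (high in the spectrochemical series) for a first-row metal, so the complex is low-spin. The t₂g⁶e_g¹ (low-spin) configuration has an unevenly filled e_g set; the Jahn–Teller theorem predicts a tetragonal distortion (typically axial elongation) to lift the degeneracy.

[Co(CN)6]^4-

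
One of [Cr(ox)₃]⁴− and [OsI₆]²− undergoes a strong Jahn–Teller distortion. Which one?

[Cr(ox)₃]⁴−

[Cr(ox)₃]⁴−: Ligand charges: each oxalate is −2. With an overall charge of −4 the chromium centre must be in the +2 oxidation state. Group 6 minus oxidation state 2 gives a d⁴ configuration. Oxalate is a weak-field ligand for a first-row metal, so the complex is high-spin. The t₂g³e_g¹ (high-spin) configuration has an unevenly filled e_g set; the Jahn–Teller theorem predicts a tetragonal distortion (typically axial elongation) to lift the degeneracy.
[OsI₆]²−: Each iodide is −1; balancing the −2 overall charge requires Os(IV). Osmium is a group-8 element; Os(IV) is therefore d⁴. A 5d ion has a large Δₒ and is invariably low-spin. The d⁴ configuration leaves the e_g set evenly filled (or empty) — no strong Jahn–Teller driving force.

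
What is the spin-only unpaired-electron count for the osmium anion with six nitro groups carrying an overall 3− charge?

1 unpaired electron

Ligand charges: each nitro (N-bound nitrite) is −1. With an overall charge of −3 the osmium centre must be in the +3 oxidation state.
Group 8 minus oxidation state 3 gives a d⁵ configuration.
The spin state decides the count: a 5d ion has a large Δₒ and is invariably low-spin.
An octahedral low-spin d⁵ ion is t₂g⁵e_g⁰, giving 1 unpaired electron.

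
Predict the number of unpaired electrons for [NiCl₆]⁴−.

Summing ligand charges against the −4 overall charge gives an oxidation state of +2 for nickel.
Ni sits in group 10, so the d-electron count is 10 − 2 = 8.
In an octahedral field the d⁸ configuration is t₂g⁶e_g² (only one arrangement possible), giving 2 unpaired electrons.

2 unpaired electrons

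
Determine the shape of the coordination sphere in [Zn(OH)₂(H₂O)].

trigonal planar

Ligand charges: each hydroxide is −1; water is neutral. With an overall charge of 0 the zinc centre must be in the +2 oxidation state.
Group 12 minus oxidation state 2 gives a d¹⁰ configuration.
Coordination number: 3.
Three ligands around a d¹⁰ centre minimise repulsion in a trigonal-planar arrangement.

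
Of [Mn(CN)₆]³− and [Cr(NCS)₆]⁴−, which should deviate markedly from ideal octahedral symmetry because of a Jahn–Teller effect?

[Cr(NCS)₆]⁴−

[Mn(CN)₆]³−: Summing ligand charges against the −3 overall charge gives an oxidation state of +3 for manganese. Group 7 minus oxidation state 3 gives a d⁴ configuration. Cyanide is a strong-field ligand (high in the spectrochemical series) for a first-row metal, so the complex is low-spin. The d⁴ configuration leaves the e_g set evenly filled (or empty) — no strong Jahn–Teller driving force.
[Cr(NCS)₆]⁴−: Each isothiocyanate is −1; balancing the −4 overall charge requires Cr(II). Chromium is a group-6 element; Cr(II) is therefore d⁴. Isothiocyanate is a weak-field ligand for a first-row metal, so the complex is high-spin. The t₂g³e_g¹ (high-spin) configuration has an unevenly filled e_g set; the Jahn–Teller theorem predicts a tetragonal distortion (typically axial elongation) to lift the degeneracy.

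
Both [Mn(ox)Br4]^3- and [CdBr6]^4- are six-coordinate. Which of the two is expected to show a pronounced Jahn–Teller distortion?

[Mn(ox)Br4]^3-

[Mn(ox)Br4]^3-: Summing ligand charges against the −3 overall charge gives an oxidation state of +3 for manganese. Group 7 minus oxidation state 3 gives a d⁴ configuration. Bromide and oxalate are weak-field ligands for a first-row metal, so the complex is high-spin. The t₂g³e_g¹ (high-spin) configuration has an unevenly filled e_g set; the Jahn–Teller theorem predicts a tetragonal distortion (typically axial elongation) to lift the degeneracy.
[CdBr6]^4-: Summing ligand charges against the −4 overall charge gives an oxidation state of +2 for cadmium. Cadmium is a group-12 element; Cd(II) is therefore d¹⁰. The d¹⁰ configuration leaves the e_g set evenly filled (or empty) — no strong Jahn–Teller driving force.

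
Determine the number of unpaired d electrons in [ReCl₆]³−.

Ligand charges: each chloride is −1. With an overall charge of −3 the rhenium centre must be in the +3 oxidation state.
Re sits in group 7, so the d-electron count is 7 − 3 = 4.
The spin state decides the count: a 5d ion has a large Δₒ and is invariably low-spin.
An octahedral low-spin d⁴ ion is t₂g⁴e_g⁰, giving 2 unpaired electrons.

2 unpaired electrons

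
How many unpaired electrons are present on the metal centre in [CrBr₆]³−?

Each bromide is −1; balancing the −3 overall charge requires Cr(III).
Chromium is a group-6 element; Cr(III) is therefore d³.
In an octahedral field the d³ configuration is t₂g³e_g⁰ (only one arrangement possible), giving 3 unpaired electrons.

3 unpaired electrons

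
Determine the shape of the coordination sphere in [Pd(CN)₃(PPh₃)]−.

square planar

Summing ligand charges against the −1 overall charge gives an oxidation state of +2 for palladium.
Palladium is a group-10 element; Pd(II) is therefore d⁸.
Coordination number: 4.
A 4d d⁸ ion has a large crystal-field splitting; square planar leaves the high-energy d_{x²−y²} orbital empty and maximises CFSE.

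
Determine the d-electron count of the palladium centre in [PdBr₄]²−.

d8

Each bromide is −1; balancing the −2 overall charge requires Pd(II).
Pd sits in group 10, so the d-electron count is 10 − 2 = 8.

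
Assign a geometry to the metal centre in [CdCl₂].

Each chloride is −1; balancing the 0 overall charge requires Cd(II).
Cd sits in group 12, so the d-electron count is 12 − 2 = 10.
Coordination number: 2.
A d¹⁰ ion with only two ligands adopts a linear arrangement (sp hybridisation; no CFSE preference).

linear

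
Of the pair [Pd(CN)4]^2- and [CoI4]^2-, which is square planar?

[Pd(CN)4]^2-

For [Pd(CN)4]^2-: Ligand charges: each cyanide is −1. With an overall charge of −2 the palladium centre must be in the +2 oxidation state. Pd sits in group 10, so the d-electron count is 10 − 2 = 8. A 4d d⁸ ion has a large crystal-field splitting; square planar leaves the high-energy d_{x²−y²} orbital empty and maximises CFSE. → square planar.
For [CoI4]^2-: Each iodide is −1; balancing the −2 overall charge requires Co(II). Group 9 minus oxidation state 2 gives a d⁷ configuration. For a high-spin 3d d⁷ ion with weak-field ligands the small Δₜ gives little square-planar CFSE advantage, so four ligands adopt the sterically favoured tetrahedral geometry. → tetrahedral.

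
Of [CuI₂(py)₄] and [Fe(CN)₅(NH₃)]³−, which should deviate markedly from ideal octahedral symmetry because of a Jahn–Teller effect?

[CuI₂(py)₄]

[CuI₂(py)₄]: Each iodide is −1; pyridine is neutral; balancing the 0 overall charge requires Cu(II). Cu sits in group 11, so the d-electron count is 11 − 2 = 9. The t₂g⁶e_g³ configuration has an unevenly filled e_g set; the Jahn–Teller theorem predicts a tetragonal distortion (typically axial elongation) to lift the degeneracy.
[Fe(CN)₅(NH₃)]³−: Summing ligand charges against the −3 overall charge gives an oxidation state of +2 for iron. Fe sits in group 8, so the d-electron count is 8 − 2 = 6. Cyanide is a strong-field ligand (high in the spectrochemical series) for a first-row metal, so the complex is low-spin. The d⁶ configuration leaves the e_g set evenly filled (or empty) — no strong Jahn–Teller driving force.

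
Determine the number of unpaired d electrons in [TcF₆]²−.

Ligand charges: each fluoride is −1. With an overall charge of −2 the technetium centre must be in the +4 oxidation state.
Group 7 minus oxidation state 4 gives a d³ configuration.
In an octahedral field the d³ configuration is t₂g³e_g⁰ (only one arrangement possible), giving 3 unpaired electrons.

3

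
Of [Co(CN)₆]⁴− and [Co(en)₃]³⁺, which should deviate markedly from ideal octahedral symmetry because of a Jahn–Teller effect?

[Co(CN)₆]⁴−: Summing ligand charges against the −4 overall charge gives an oxidation state of +2 for cobalt. Cobalt is a group-9 element; Co(II) is therefore d⁷. Cyanide is a strong-field ligand (high in the spectrochemical series) for a first-row metal, so the complex is low-spin. The t₂g⁶e_g¹ (low-spin) configuration has an unevenly filled e_g set; the Jahn–Teller theorem predicts a tetragonal distortion (typically axial elongation) to lift the degeneracy.
[Co(en)₃]³⁺: Ligand charges: ethylenediamine is neutral. With an overall charge of +3 the cobalt centre must be in the +3 oxidation state. Cobalt is a group-9 element; Co(III) is therefore d⁶. Co(III) has an exceptionally large octahedral splitting and is low-spin with essentially every ligand except fluoride. The d⁶ configuration leaves the e_g set evenly filled (or empty) — no strong Jahn–Teller driving force.

[Co(CN)₆]⁴−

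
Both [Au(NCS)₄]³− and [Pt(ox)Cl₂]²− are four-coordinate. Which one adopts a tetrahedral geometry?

For [Au(NCS)₄]³−: Summing ligand charges against the −3 overall charge gives an oxidation state of +1 for gold. Au sits in group 11, so the d-electron count is 11 − 1 = 10. A d¹⁰ ion has no crystal-field stabilisation preference between square planar and tetrahedral, so four ligands adopt the sterically favoured tetrahedral geometry. → tetrahedral.
For [Pt(ox)Cl₂]²−: Ligand charges: each oxalate is −2; each chloride is −1. With an overall charge of −2 the platinum centre must be in the +2 oxidation state. Platinum is a group-10 element; Pt(II) is therefore d⁸. A 5d d⁸ ion has a large crystal-field splitting; square planar leaves the high-energy d_{x²−y²} orbital empty and maximises CFSE. → square planar.

[Au(NCS)₄]³−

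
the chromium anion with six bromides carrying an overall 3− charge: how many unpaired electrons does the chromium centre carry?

3

Ligand charges: each bromide is −1. With an overall charge of −3 the chromium centre must be in the +3 oxidation state.
Chromium is a group-6 element; Cr(III) is therefore d³.
In an octahedral field the d³ configuration is t₂g³e_g⁰ (only one arrangement possible), giving 3 unpaired electrons.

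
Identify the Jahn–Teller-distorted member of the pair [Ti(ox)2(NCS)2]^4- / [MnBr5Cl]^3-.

[MnBr5Cl]^3-

[Ti(ox)2(NCS)2]^4-: Each oxalate is −2; each isothiocyanate is −1; balancing the −4 overall charge requires Ti(II). Titanium is a group-4 element; Ti(II) is therefore d². The d² configuration leaves the e_g set evenly filled (or empty) — no strong Jahn–Teller driving force.
[MnBr5Cl]^3-: Summing ligand charges against the −3 overall charge gives an oxidation state of +3 for manganese. Group 7 minus oxidation state 3 gives a d⁴ configuration. Bromide and chloride are weak-field ligands for a first-row metal, so the complex is high-spin. The t₂g³e_g¹ (high-spin) configuration has an unevenly filled e_g set; the Jahn–Teller theorem predicts a tetragonal distortion (typically axial elongation) to lift the degeneracy.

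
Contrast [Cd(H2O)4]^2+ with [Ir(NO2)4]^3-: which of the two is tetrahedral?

[Cd(H2O)4]^2+

For [Cd(H2O)4]^2+: Ligand charges: water is neutral. With an overall charge of +2 the cadmium centre must be in the +2 oxidation state. Cadmium is a group-12 element; Cd(II) is therefore d¹⁰. A d¹⁰ ion has no crystal-field stabilisation preference between square planar and tetrahedral, so four ligands adopt the sterically favoured tetrahedral geometry. → tetrahedral.
For [Ir(NO2)4]^3-: Summing ligand charges against the −3 overall charge gives an oxidation state of +1 for iridium. Group 9 minus oxidation state 1 gives a d⁸ configuration. A 5d d⁸ ion has a large crystal-field splitting; square planar leaves the high-energy d_{x²−y²} orbital empty and maximises CFSE. → square planar.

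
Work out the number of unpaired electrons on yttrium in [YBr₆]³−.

0

Ligand charges: each bromide is −1. With an overall charge of −3 the yttrium centre must be in the +3 oxidation state.
Yttrium is a group-3 element; Y(III) is therefore d⁰.
In an octahedral field the d⁰ configuration is t₂g⁰e_g⁰, giving 0 unpaired electrons.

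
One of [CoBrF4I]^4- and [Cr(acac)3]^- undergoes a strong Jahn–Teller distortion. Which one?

[CoBrF4I]^4-: Ligand charges: each bromide is −1; each fluoride is −1; each iodide is −1. With an overall charge of −4 the cobalt centre must be in the +2 oxidation state. Cobalt is a group-9 element; Co(II) is therefore d⁷. Bromide, fluoride, and iodide are weak-field ligands for a first-row metal, so the complex is high-spin. The d⁷ configuration leaves the e_g set evenly filled (or empty) — no strong Jahn–Teller driving force.
[Cr(acac)3]^-: Each acetylacetonate is −1; balancing the −1 overall charge requires Cr(II). Cr sits in group 6, so the d-electron count is 6 − 2 = 4. Acetylacetonate is a weak-field ligand for a first-row metal, so the complex is high-spin. The t₂g³e_g¹ (high-spin) configuration has an unevenly filled e_g set; the Jahn–Teller theorem predicts a tetragonal distortion (typically axial elongation) to lift the degeneracy.

[Cr(acac)3]^-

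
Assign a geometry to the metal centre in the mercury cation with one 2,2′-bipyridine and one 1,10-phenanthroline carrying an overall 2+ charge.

tetrahedral

2,2′-bipyridine is neutral; 1,10-phenanthroline is neutral; balancing the +2 overall charge requires Hg(II).
Hg sits in group 12, so the d-electron count is 12 − 2 = 10.
Counting donor atoms: 1×2,2′-bipyridine (bidentate) → 2 donors; 1×1,10-phenanthroline (bidentate) → 2 donors. Coordination number = 4.
A d¹⁰ ion has no crystal-field stabilisation preference between square planar and tetrahedral, so four ligands adopt the sterically favoured tetrahedral geometry.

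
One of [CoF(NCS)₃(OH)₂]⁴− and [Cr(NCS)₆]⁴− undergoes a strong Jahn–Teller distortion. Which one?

[Cr(NCS)₆]⁴−

[CoF(NCS)₃(OH)₂]⁴−: Ligand charges: each fluoride is −1; each isothiocyanate is −1; each hydroxide is −1. With an overall charge of −4 the cobalt centre must be in the +2 oxidation state. Group 9 minus oxidation state 2 gives a d⁷ configuration. Fluoride, hydroxide, and isothiocyanate are weak-field ligands for a first-row metal, so the complex is high-spin. The d⁷ configuration leaves the e_g set evenly filled (or empty) — no strong Jahn–Teller driving force.
[Cr(NCS)₆]⁴−: Each isothiocyanate is −1; balancing the −4 overall charge requires Cr(II). Chromium is a group-6 element; Cr(II) is therefore d⁴. Isothiocyanate is a weak-field ligand for a first-row metal, so the complex is high-spin. The t₂g³e_g¹ (high-spin) configuration has an unevenly filled e_g set; the Jahn–Teller theorem predicts a tetragonal distortion (typically axial elongation) to lift the degeneracy.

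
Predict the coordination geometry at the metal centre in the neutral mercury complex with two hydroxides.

linear

Ligand charges: each hydroxide is −1. With an overall charge of 0 the mercury centre must be in the +2 oxidation state.
Group 12 minus oxidation state 2 gives a d¹⁰ configuration.
Coordination number: 2.
A d¹⁰ ion with only two ligands adopts a linear arrangement (sp hybridisation; no CFSE preference).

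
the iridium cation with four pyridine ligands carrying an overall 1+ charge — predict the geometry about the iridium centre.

square planar

Pyridine is neutral; balancing the +1 overall charge requires Ir(I).
Iridium is a group-9 element; Ir(I) is therefore d⁸.
With 4 monodentate ligands the coordination number is 4.
A 5d d⁸ ion has a large crystal-field splitting; square planar leaves the high-energy d_{x²−y²} orbital empty and maximises CFSE.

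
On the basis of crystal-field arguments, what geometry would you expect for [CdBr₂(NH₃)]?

Ligand charges: each bromide is −1; ammonia is neutral. With an overall charge of 0 the cadmium centre must be in the +2 oxidation state.
Group 12 minus oxidation state 2 gives a d¹⁰ configuration.
Coordination number: 3.
Three ligands around a d¹⁰ centre minimise repulsion in a trigonal-planar arrangement.

trigonal planar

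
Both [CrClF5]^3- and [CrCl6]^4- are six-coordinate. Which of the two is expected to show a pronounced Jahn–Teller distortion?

[CrClF5]^3-: Ligand charges: each chloride is −1; each fluoride is −1. With an overall charge of −3 the chromium centre must be in the +3 oxidation state. Group 6 minus oxidation state 3 gives a d³ configuration. The d³ configuration leaves the e_g set evenly filled (or empty) — no strong Jahn–Teller driving force.
[CrCl6]^4-: Each chloride is −1; balancing the −4 overall charge requires Cr(II). Group 6 minus oxidation state 2 gives a d⁴ configuration. Chloride is a weak-field ligand for a first-row metal, so the complex is high-spin. The t₂g³e_g¹ (high-spin) configuration has an unevenly filled e_g set; the Jahn–Teller theorem predicts a tetragonal distortion (typically axial elongation) to lift the degeneracy.

[CrCl6]^4-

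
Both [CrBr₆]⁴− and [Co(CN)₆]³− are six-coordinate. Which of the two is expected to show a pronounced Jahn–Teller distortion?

[CrBr₆]⁴−

[CrBr₆]⁴−: Each bromide is −1; balancing the −4 overall charge requires Cr(II). Group 6 minus oxidation state 2 gives a d⁴ configuration. Bromide is a weak-field ligand for a first-row metal, so the complex is high-spin. The t₂g³e_g¹ (high-spin) configuration has an unevenly filled e_g set; the Jahn–Teller theorem predicts a tetragonal distortion (typically axial elongation) to lift the degeneracy.
[Co(CN)₆]³−: Summing ligand charges against the −3 overall charge gives an oxidation state of +3 for cobalt. Cobalt is a group-9 element; Co(III) is therefore d⁶. Co(III) has an exceptionally large octahedral splitting and is low-spin with essentially every ligand except fluoride. The d⁶ configuration leaves the e_g set evenly filled (or empty) — no strong Jahn–Teller driving force.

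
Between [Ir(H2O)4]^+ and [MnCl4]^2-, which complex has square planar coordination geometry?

For [Ir(H2O)4]^+: Summing ligand charges against the +1 overall charge gives an oxidation state of +1 for iridium. Group 9 minus oxidation state 1 gives a d⁸ configuration. A 5d d⁸ ion has a large crystal-field splitting; square planar leaves the high-energy d_{x²−y²} orbital empty and maximises CFSE. → square planar.
For [MnCl4]^2-: Ligand charges: each chloride is −1. With an overall charge of −2 the manganese centre must be in the +2 oxidation state. Manganese is a group-7 element; Mn(II) is therefore d⁵. A high-spin d⁵ ion has zero CFSE in either geometry, so four ligands adopt the sterically favoured tetrahedral geometry. → tetrahedral.

[Ir(H2O)4]^+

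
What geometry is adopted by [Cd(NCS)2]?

linear

Ligand charges: each isothiocyanate is −1. With an overall charge of 0 the cadmium centre must be in the +2 oxidation state.
Group 12 minus oxidation state 2 gives a d¹⁰ configuration.
With 2 monodentate ligands the coordination number is 2.
A d¹⁰ ion with only two ligands adopts a linear arrangement (sp hybridisation; no CFSE preference).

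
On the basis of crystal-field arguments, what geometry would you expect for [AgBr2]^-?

Summing ligand charges against the −1 overall charge gives an oxidation state of +1 for silver.
Silver is a group-11 element; Ag(I) is therefore d¹⁰.
With 2 monodentate ligands the coordination number is 2.
A d¹⁰ ion with only two ligands adopts a linear arrangement (sp hybridisation; no CFSE preference).

linear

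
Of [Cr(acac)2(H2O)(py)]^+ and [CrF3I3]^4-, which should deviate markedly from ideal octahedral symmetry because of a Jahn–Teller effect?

[CrF3I3]^4-

[Cr(acac)2(H2O)(py)]^+: Summing ligand charges against the +1 overall charge gives an oxidation state of +3 for chromium. Cr sits in group 6, so the d-electron count is 6 − 3 = 3. The d³ configuration leaves the e_g set evenly filled (or empty) — no strong Jahn–Teller driving force.
[CrF3I3]^4-: Each fluoride is −1; each iodide is −1; balancing the −4 overall charge requires Cr(II). Chromium is a group-6 element; Cr(II) is therefore d⁴. Fluoride and iodide are weak-field ligands for a first-row metal, so the complex is high-spin. The t₂g³e_g¹ (high-spin) configuration has an unevenly filled e_g set; the Jahn–Teller theorem predicts a tetragonal distortion (typically axial elongation) to lift the degeneracy.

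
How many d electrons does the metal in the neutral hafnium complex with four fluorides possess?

d0

Summing ligand charges against the 0 overall charge gives an oxidation state of +4 for hafnium.
Group 4 minus oxidation state 4 gives a d⁰ configuration.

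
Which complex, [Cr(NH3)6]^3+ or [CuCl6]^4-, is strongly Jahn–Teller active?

[CuCl6]^4-

[Cr(NH3)6]^3+: Summing ligand charges against the +3 overall charge gives an oxidation state of +3 for chromium. Cr sits in group 6, so the d-electron count is 6 − 3 = 3. The d³ configuration leaves the e_g set evenly filled (or empty) — no strong Jahn–Teller driving force.
[CuCl6]^4-: Summing ligand charges against the −4 overall charge gives an oxidation state of +2 for copper. Copper is a group-11 element; Cu(II) is therefore d⁹. The t₂g⁶e_g³ configuration has an unevenly filled e_g set; the Jahn–Teller theorem predicts a tetragonal distortion (typically axial elongation) to lift the degeneracy.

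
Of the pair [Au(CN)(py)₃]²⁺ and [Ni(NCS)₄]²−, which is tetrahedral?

For [Au(CN)(py)₃]²⁺: Summing ligand charges against the +2 overall charge gives an oxidation state of +3 for gold. Au sits in group 11, so the d-electron count is 11 − 3 = 8. A 5d d⁸ ion has a large crystal-field splitting; square planar leaves the high-energy d_{x²−y²} orbital empty and maximises CFSE. → square planar.
For [Ni(NCS)₄]²−: Ligand charges: each isothiocyanate is −1. With an overall charge of −2 the nickel centre must be in the +2 oxidation state. Ni sits in group 10, so the d-electron count is 10 − 2 = 8. Isothiocyanate is a weak-field ligand. With weak-field ligands the CFSE gain from square planar is small, so a 3d d⁸ ion takes the sterically preferred tetrahedral geometry. → tetrahedral.

[Ni(NCS)₄]²−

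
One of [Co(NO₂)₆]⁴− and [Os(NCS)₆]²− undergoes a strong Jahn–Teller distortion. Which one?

[Co(NO₂)₆]⁴−: Ligand charges: each nitro (N-bound nitrite) is −1. With an overall charge of −4 the cobalt centre must be in the +2 oxidation state. Co sits in group 9, so the d-electron count is 9 − 2 = 7. Nitro (N-bound nitrite) is a strong-field ligand (high in the spectrochemical series) for a first-row metal, so the complex is low-spin. The t₂g⁶e_g¹ (low-spin) configuration has an unevenly filled e_g set; the Jahn–Teller theorem predicts a tetragonal distortion (typically axial elongation) to lift the degeneracy.
[Os(NCS)₆]²−: Summing ligand charges against the −2 overall charge gives an oxidation state of +4 for osmium. Osmium is a group-8 element; Os(IV) is therefore d⁴. A 5d ion has a large Δₒ and is invariably low-spin. The d⁴ configuration leaves the e_g set evenly filled (or empty) — no strong Jahn–Teller driving force.

[Co(NO₂)₆]⁴−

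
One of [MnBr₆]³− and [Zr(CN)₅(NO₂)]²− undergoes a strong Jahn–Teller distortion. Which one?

[MnBr₆]³−: Ligand charges: each bromide is −1. With an overall charge of −3 the manganese centre must be in the +3 oxidation state. Manganese is a group-7 element; Mn(III) is therefore d⁴. Bromide is a weak-field ligand for a first-row metal, so the complex is high-spin. The t₂g³e_g¹ (high-spin) configuration has an unevenly filled e_g set; the Jahn–Teller theorem predicts a tetragonal distortion (typically axial elongation) to lift the degeneracy.
[Zr(CN)₅(NO₂)]²−: Summing ligand charges against the −2 overall charge gives an oxidation state of +4 for zirconium. Zirconium is a group-4 element; Zr(IV) is therefore d⁰. The d⁰ configuration leaves the e_g set evenly filled (or empty) — no strong Jahn–Teller driving force.

[MnBr₆]³−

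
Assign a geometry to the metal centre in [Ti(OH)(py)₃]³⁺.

Ligand charges: each hydroxide is −1; pyridine is neutral. With an overall charge of +3 the titanium centre must be in the +4 oxidation state.
Ti sits in group 4, so the d-electron count is 4 − 4 = 0.
With 4 monodentate ligands the coordination number is 4.
A d⁰ ion has no crystal-field stabilisation preference between square planar and tetrahedral, so four ligands adopt the sterically favoured tetrahedral geometry.

tetrahedral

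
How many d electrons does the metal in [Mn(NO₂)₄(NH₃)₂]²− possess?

Each nitro (N-bound nitrite) is −1; ammonia is neutral; balancing the −2 overall charge requires Mn(II).
Manganese is a group-7 element; Mn(II) is therefore d⁵.

d⁵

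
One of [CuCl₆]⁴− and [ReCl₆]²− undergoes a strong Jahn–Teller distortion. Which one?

[CuCl₆]⁴−: Each chloride is −1; balancing the −4 overall charge requires Cu(II). Copper is a group-11 element; Cu(II) is therefore d⁹. The t₂g⁶e_g³ configuration has an unevenly filled e_g set; the Jahn–Teller theorem predicts a tetragonal distortion (typically axial elongation) to lift the degeneracy.
[ReCl₆]²−: Each chloride is −1; balancing the −2 overall charge requires Re(IV). Re sits in group 7, so the d-electron count is 7 − 4 = 3. The d³ configuration leaves the e_g set evenly filled (or empty) — no strong Jahn–Teller driving force.

[CuCl₆]⁴−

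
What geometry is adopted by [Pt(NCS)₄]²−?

Summing ligand charges against the −2 overall charge gives an oxidation state of +2 for platinum.
Pt sits in group 10, so the d-electron count is 10 − 2 = 8.
Coordination number: 4.
A 5d d⁸ ion has a large crystal-field splitting; square planar leaves the high-energy d_{x²−y²} orbital empty and maximises CFSE.

square planar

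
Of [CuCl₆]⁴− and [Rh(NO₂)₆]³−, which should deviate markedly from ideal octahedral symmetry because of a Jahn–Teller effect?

[CuCl₆]⁴−

[CuCl₆]⁴−: Each chloride is −1; balancing the −4 overall charge requires Cu(II). Cu sits in group 11, so the d-electron count is 11 − 2 = 9. The t₂g⁶e_g³ configuration has an unevenly filled e_g set; the Jahn–Teller theorem predicts a tetragonal distortion (typically axial elongation) to lift the degeneracy.
[Rh(NO₂)₆]³−: Each nitro (N-bound nitrite) is −1; balancing the −3 overall charge requires Rh(III). Group 9 minus oxidation state 3 gives a d⁶ configuration. A 4d ion has a large Δₒ and is invariably low-spin. The d⁶ configuration leaves the e_g set evenly filled (or empty) — no strong Jahn–Teller driving force.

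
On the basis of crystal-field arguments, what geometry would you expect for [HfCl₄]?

tetrahedral

Ligand charges: each chloride is −1. With an overall charge of 0 the hafnium centre must be in the +4 oxidation state.
Group 4 minus oxidation state 4 gives a d⁰ configuration.
With 4 monodentate ligands the coordination number is 4.
A d⁰ ion has no crystal-field stabilisation preference between square planar and tetrahedral, so four ligands adopt the sterically favoured tetrahedral geometry.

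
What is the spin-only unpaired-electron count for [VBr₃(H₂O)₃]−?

3 unpaired electrons

Summing ligand charges against the −1 overall charge gives an oxidation state of +2 for vanadium.
V sits in group 5, so the d-electron count is 5 − 2 = 3.
In an octahedral field the d³ configuration is t₂g³e_g⁰ (only one arrangement possible), giving 3 unpaired electrons.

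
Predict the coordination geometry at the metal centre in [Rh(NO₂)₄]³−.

square planar

Summing ligand charges against the −3 overall charge gives an oxidation state of +1 for rhodium.
Group 9 minus oxidation state 1 gives a d⁸ configuration.
Coordination number: 4.
A 4d d⁸ ion has a large crystal-field splitting; square planar leaves the high-energy d_{x²−y²} orbital empty and maximises CFSE.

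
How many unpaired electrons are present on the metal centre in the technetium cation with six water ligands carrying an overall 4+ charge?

Summing ligand charges against the +4 overall charge gives an oxidation state of +4 for technetium.
Group 7 minus oxidation state 4 gives a d³ configuration.
In an octahedral field the d³ configuration is t₂g³e_g⁰ (only one arrangement possible), giving 3 unpaired electrons.

3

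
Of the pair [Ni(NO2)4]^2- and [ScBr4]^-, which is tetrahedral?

[ScBr4]^-

For [Ni(NO2)4]^2-: Ligand charges: each nitro (N-bound nitrite) is −1. With an overall charge of −2 the nickel centre must be in the +2 oxidation state. Group 10 minus oxidation state 2 gives a d⁸ configuration. Nitro (N-bound nitrite) is a strong-field ligand (high in the spectrochemical series). A 3d d⁸ ion with strong-field ligands gains enough CFSE to favour square planar over tetrahedral. → square planar.
For [ScBr4]^-: Ligand charges: each bromide is −1. With an overall charge of −1 the scandium centre must be in the +3 oxidation state. Group 3 minus oxidation state 3 gives a d⁰ configuration. A d⁰ ion has no crystal-field stabilisation preference between square planar and tetrahedral, so four ligands adopt the sterically favoured tetrahedral geometry. → tetrahedral.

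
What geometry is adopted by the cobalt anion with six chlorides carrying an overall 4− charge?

Ligand charges: each chloride is −1. With an overall charge of −4 the cobalt centre must be in the +2 oxidation state.
Co sits in group 9, so the d-electron count is 9 − 2 = 7.
With 6 monodentate ligands the coordination number is 6.
Six donors around a single metal centre give an octahedral coordination sphere.

octahedral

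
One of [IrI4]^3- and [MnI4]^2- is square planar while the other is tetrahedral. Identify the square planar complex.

For [IrI4]^3-: Summing ligand charges against the −3 overall charge gives an oxidation state of +1 for iridium. Iridium is a group-9 element; Ir(I) is therefore d⁸. A 5d d⁸ ion has a large crystal-field splitting; square planar leaves the high-energy d_{x²−y²} orbital empty and maximises CFSE. → square planar.
For [MnI4]^2-: Summing ligand charges against the −2 overall charge gives an oxidation state of +2 for manganese. Mn sits in group 7, so the d-electron count is 7 − 2 = 5. A high-spin d⁵ ion has zero CFSE in either geometry, so four ligands adopt the sterically favoured tetrahedral geometry. → tetrahedral.

[IrI4]^3-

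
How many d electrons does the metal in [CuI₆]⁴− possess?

d9

Summing ligand charges against the −4 overall charge gives an oxidation state of +2 for copper.
Copper is a group-11 element; Cu(II) is therefore d⁹.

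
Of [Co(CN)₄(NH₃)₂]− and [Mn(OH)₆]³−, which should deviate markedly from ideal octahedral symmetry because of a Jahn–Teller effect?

[Mn(OH)₆]³−

[Co(CN)₄(NH₃)₂]−: Ligand charges: each cyanide is −1; ammonia is neutral. With an overall charge of −1 the cobalt centre must be in the +3 oxidation state. Co sits in group 9, so the d-electron count is 9 − 3 = 6. Co(III) has an exceptionally large octahedral splitting and is low-spin with essentially every ligand except fluoride. The d⁶ configuration leaves the e_g set evenly filled (or empty) — no strong Jahn–Teller driving force.
[Mn(OH)₆]³−: Each hydroxide is −1; balancing the −3 overall charge requires Mn(III). Mn sits in group 7, so the d-electron count is 7 − 3 = 4. Hydroxide is a weak-field ligand for a first-row metal, so the complex is high-spin. The t₂g³e_g¹ (high-spin) configuration has an unevenly filled e_g set; the Jahn–Teller theorem predicts a tetragonal distortion (typically axial elongation) to lift the degeneracy.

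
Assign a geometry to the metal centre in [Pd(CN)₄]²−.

square planar

Summing ligand charges against the −2 overall charge gives an oxidation state of +2 for palladium.
Pd sits in group 10, so the d-electron count is 10 − 2 = 8.
Coordination number: 4.
A 4d d⁸ ion has a large crystal-field splitting; square planar leaves the high-energy d_{x²−y²} orbital empty and maximises CFSE.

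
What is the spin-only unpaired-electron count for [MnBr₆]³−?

4 unpaired electrons

Ligand charges: each bromide is −1. With an overall charge of −3 the manganese centre must be in the +3 oxidation state.
Mn sits in group 7, so the d-electron count is 7 − 3 = 4.
The spin state decides the count: Bromide is a weak-field ligand for a first-row metal, so the complex is high-spin.
An octahedral high-spin d⁴ ion is t₂g³e_g¹, giving 4 unpaired electrons.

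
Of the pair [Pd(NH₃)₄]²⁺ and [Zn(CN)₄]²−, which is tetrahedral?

[Zn(CN)₄]²−

For [Pd(NH₃)₄]²⁺: Ammonia is neutral; balancing the +2 overall charge requires Pd(II). Palladium is a group-10 element; Pd(II) is therefore d⁸. A 4d d⁸ ion has a large crystal-field splitting; square planar leaves the high-energy d_{x²−y²} orbital empty and maximises CFSE. → square planar.
For [Zn(CN)₄]²−: Ligand charges: each cyanide is −1. With an overall charge of −2 the zinc centre must be in the +2 oxidation state. Zn sits in group 12, so the d-electron count is 12 − 2 = 10. A d¹⁰ ion has no crystal-field stabilisation preference between square planar and tetrahedral, so four ligands adopt the sterically favoured tetrahedral geometry. → tetrahedral.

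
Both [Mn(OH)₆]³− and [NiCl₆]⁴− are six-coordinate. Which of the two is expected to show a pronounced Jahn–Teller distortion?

[Mn(OH)₆]³−: Summing ligand charges against the −3 overall charge gives an oxidation state of +3 for manganese. Manganese is a group-7 element; Mn(III) is therefore d⁴. Hydroxide is a weak-field ligand for a first-row metal, so the complex is high-spin. The t₂g³e_g¹ (high-spin) configuration has an unevenly filled e_g set; the Jahn–Teller theorem predicts a tetragonal distortion (typically axial elongation) to lift the degeneracy.
[NiCl₆]⁴−: Each chloride is −1; balancing the −4 overall charge requires Ni(II). Nickel is a group-10 element; Ni(II) is therefore d⁸. The d⁸ configuration leaves the e_g set evenly filled (or empty) — no strong Jahn–Teller driving force.

[Mn(OH)₆]³−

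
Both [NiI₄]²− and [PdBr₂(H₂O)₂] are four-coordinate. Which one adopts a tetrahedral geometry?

For [NiI₄]²−: Each iodide is −1; balancing the −2 overall charge requires Ni(II). Ni sits in group 10, so the d-electron count is 10 − 2 = 8. Iodide is a weak-field ligand. With weak-field ligands the CFSE gain from square planar is small, so a 3d d⁸ ion takes the sterically preferred tetrahedral geometry. → tetrahedral.
For [PdBr₂(H₂O)₂]: Summing ligand charges against the 0 overall charge gives an oxidation state of +2 for palladium. Pd sits in group 10, so the d-electron count is 10 − 2 = 8. A 4d d⁸ ion has a large crystal-field splitting; square planar leaves the high-energy d_{x²−y²} orbital empty and maximises CFSE. → square planar.

[NiI₄]²−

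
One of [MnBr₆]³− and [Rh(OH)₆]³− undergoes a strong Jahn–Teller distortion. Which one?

[MnBr₆]³−

[MnBr₆]³−: Each bromide is −1; balancing the −3 overall charge requires Mn(III). Group 7 minus oxidation state 3 gives a d⁴ configuration. Bromide is a weak-field ligand for a first-row metal, so the complex is high-spin. The t₂g³e_g¹ (high-spin) configuration has an unevenly filled e_g set; the Jahn–Teller theorem predicts a tetragonal distortion (typically axial elongation) to lift the degeneracy.
[Rh(OH)₆]³−: Ligand charges: each hydroxide is −1. With an overall charge of −3 the rhodium centre must be in the +3 oxidation state. Group 9 minus oxidation state 3 gives a d⁶ configuration. A 4d ion has a large Δₒ and is invariably low-spin. The d⁶ configuration leaves the e_g set evenly filled (or empty) — no strong Jahn–Teller driving force.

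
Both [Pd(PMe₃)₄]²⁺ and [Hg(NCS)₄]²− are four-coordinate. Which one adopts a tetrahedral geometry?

[Hg(NCS)₄]²−

For [Pd(PMe₃)₄]²⁺: Summing ligand charges against the +2 overall charge gives an oxidation state of +2 for palladium. Palladium is a group-10 element; Pd(II) is therefore d⁸. A 4d d⁸ ion has a large crystal-field splitting; square planar leaves the high-energy d_{x²−y²} orbital empty and maximises CFSE. → square planar.
For [Hg(NCS)₄]²−: Each isothiocyanate is −1; balancing the −2 overall charge requires Hg(II). Group 12 minus oxidation state 2 gives a d¹⁰ configuration. A d¹⁰ ion has no crystal-field stabilisation preference between square planar and tetrahedral, so four ligands adopt the sterically favoured tetrahedral geometry. → tetrahedral.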